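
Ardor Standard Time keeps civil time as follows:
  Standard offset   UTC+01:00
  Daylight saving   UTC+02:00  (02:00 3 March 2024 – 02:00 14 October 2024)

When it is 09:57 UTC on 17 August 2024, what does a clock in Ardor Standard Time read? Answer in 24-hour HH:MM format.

At the standard offset (UTC+01:00), 09:57 UTC + 1h = 10:57 Ardor Standard Time standard time.
The standard-time date in Ardor Standard Time, 17 August 2024, lies within the daylight-saving period (3 March – 14 October), so Ardor Standard Time is on daylight time, UTC+02:00.
09:57 UTC + 2h = 11:57 local.

11:57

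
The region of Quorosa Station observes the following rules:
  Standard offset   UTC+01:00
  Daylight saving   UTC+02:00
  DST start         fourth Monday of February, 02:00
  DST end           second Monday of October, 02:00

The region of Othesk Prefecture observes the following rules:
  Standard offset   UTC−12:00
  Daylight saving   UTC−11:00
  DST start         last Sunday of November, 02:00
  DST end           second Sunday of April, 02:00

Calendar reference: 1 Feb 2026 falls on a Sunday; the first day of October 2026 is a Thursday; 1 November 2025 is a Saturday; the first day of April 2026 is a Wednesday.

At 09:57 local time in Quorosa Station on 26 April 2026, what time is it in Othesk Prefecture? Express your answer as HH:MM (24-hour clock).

1 February 2026 is a Sunday, so the first Monday is February 2 and the fourth is February 23.
1 October 2026 is a Thursday, so the first Monday is October 5 and the second is October 12.
26 April 2026 falls between 23 February and 12 October, so daylight saving is in effect and Quorosa Station is at UTC+02:00.
09:57 Quorosa Station − 2h = 07:57 UTC.
1 November 2025 is a Saturday, so Sundays fall on 2, 9, 16, 23, 30; the last is November 30.
1 April 2026 is a Wednesday, so the first Sunday is April 5 and the second is April 12.
At the standard offset (UTC−12:00), 07:57 UTC − 12h = 19:57 Othesk Prefecture standard time (rolling into the previous day, 25 April 2026).
Daylight saving runs 30 November 2025 – 12 April 2026; the standard-time date in Othesk Prefecture, 25 April 2026, is outside that window, so Othesk Prefecture is on standard time at UTC−12:00.
07:57 UTC − 12h = 19:57 Othesk Prefecture (rolling into the previous day, 25 April 2026).

19:57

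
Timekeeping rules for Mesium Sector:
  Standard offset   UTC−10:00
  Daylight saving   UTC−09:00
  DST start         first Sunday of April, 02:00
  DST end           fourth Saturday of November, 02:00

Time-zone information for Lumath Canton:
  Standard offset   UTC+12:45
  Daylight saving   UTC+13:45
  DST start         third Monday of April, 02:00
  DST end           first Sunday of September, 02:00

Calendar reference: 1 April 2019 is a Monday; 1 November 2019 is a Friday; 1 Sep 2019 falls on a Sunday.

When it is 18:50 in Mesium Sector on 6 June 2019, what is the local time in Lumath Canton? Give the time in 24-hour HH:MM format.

17:35

1 April 2019 is a Monday, so the first Sunday is April 7.
1 November 2019 is a Friday, so the first Saturday is November 2 and the fourth is November 23.
6 June 2019 lies within the daylight-saving period (7 April – 23 November), so Mesium Sector is on daylight time, UTC−09:00.
18:50 Mesium Sector + 9h = 03:50 UTC (rolling into the next day, 7 June 2019).
1 April 2019 is a Monday, so the first Monday is April 1 and the third is April 15.
1 September 2019 is a Sunday, so the first Sunday is September 1.
At the standard offset (UTC+12:45), 03:50 UTC + 12h45m = 16:35 Lumath Canton standard time.
The standard-time date in Lumath Canton, 7 June 2019, lies within the daylight-saving period (15 April – 1 September), so Lumath Canton is on daylight time, UTC+13:45.
03:50 UTC + 13h45m = 17:35 Lumath Canton.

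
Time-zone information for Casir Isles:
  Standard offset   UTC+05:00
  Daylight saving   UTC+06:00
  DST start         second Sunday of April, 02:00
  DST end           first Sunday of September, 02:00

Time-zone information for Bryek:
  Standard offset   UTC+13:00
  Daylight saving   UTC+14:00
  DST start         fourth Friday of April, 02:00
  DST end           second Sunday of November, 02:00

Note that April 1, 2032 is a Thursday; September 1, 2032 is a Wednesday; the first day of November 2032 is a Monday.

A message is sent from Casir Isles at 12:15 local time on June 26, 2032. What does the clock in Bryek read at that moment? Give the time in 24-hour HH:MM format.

20:15

1 April 2032 is a Thursday, so the first Sunday is April 4 and the second is April 11.
1 September 2032 is a Wednesday, so the first Sunday is September 5.
Daylight saving runs 11 April – 5 September; June 26, 2032 is inside that window, so Casir Isles is at UTC+06:00.
12:15 Casir Isles − 6h = 06:15 UTC.
1 April 2032 is a Thursday, so the first Friday is April 2 and the fourth is April 23.
1 November 2032 is a Monday, so the first Sunday is November 7 and the second is November 14.
At the standard offset (UTC+13:00), 06:15 UTC + 13h = 19:15 Bryek standard time.
The standard-time date in Bryek, June 26, 2032, falls between 23 April and 14 November, so daylight saving is in effect and Bryek is at UTC+14:00.
06:15 UTC + 14h = 20:15 Bryek.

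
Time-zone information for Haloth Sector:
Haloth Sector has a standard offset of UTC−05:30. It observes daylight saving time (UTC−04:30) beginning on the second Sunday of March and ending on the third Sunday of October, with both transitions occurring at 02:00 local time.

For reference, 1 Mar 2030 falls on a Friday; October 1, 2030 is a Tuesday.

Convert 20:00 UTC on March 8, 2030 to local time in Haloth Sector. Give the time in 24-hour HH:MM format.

14:30

1 March 2030 is a Friday, so the first Sunday is March 3 and the second is March 10.
1 October 2030 is a Tuesday, so the first Sunday is October 6 and the third is October 20.
At the standard offset (UTC−05:30), 20:00 UTC − 5h30m = 14:30 Haloth Sector standard time.
Daylight saving runs 10 March – 20 October; the standard-time date in Haloth Sector, March 8, 2030, is outside that window, so Haloth Sector is on standard time at UTC−05:30.
20:00 UTC − 5h30m = 14:30 local.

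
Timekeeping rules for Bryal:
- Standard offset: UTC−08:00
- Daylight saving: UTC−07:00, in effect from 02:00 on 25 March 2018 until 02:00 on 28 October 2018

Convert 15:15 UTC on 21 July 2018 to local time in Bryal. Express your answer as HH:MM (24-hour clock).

08:15

At the standard offset (UTC−08:00), 15:15 UTC − 8h = 07:15 Bryal standard time.
The standard-time date in Bryal, 21 July 2018, falls between 25 March and 28 October, so daylight saving is in effect and Bryal is at UTC−07:00.
15:15 UTC − 7h = 08:15 local.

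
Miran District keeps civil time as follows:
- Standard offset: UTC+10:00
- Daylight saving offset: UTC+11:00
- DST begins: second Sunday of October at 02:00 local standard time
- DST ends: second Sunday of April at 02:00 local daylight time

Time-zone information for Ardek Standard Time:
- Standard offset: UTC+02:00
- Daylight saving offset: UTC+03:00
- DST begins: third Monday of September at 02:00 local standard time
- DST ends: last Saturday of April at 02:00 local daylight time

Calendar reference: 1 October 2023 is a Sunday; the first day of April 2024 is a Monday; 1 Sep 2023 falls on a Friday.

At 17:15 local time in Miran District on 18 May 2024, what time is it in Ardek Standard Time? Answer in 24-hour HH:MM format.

09:15

1 October 2023 is a Sunday, so the first Sunday is October 1 and the second is October 8.
1 April 2024 is a Monday, so the first Sunday is April 7 and the second is April 14.
Daylight saving runs 8 October 2023 – 14 April 2024; 18 May 2024 is outside that window, so Miran District is on standard time at UTC+10:00.
17:15 Miran District − 10h = 07:15 UTC.
1 September 2023 is a Friday, so the first Monday is September 4 and the third is September 18.
1 April 2024 is a Monday, so Saturdays fall on 6, 13, 20, 27; the last is April 27.
At the standard offset (UTC+02:00), 07:15 UTC + 2h = 09:15 Ardek Standard Time standard time.
The standard-time date in Ardek Standard Time, 18 May 2024, is outside the daylight-saving period (18 September 2023 – 27 April 2024), so Ardek Standard Time is on standard time, UTC+02:00.
07:15 UTC + 2h = 09:15 Ardek Standard Time.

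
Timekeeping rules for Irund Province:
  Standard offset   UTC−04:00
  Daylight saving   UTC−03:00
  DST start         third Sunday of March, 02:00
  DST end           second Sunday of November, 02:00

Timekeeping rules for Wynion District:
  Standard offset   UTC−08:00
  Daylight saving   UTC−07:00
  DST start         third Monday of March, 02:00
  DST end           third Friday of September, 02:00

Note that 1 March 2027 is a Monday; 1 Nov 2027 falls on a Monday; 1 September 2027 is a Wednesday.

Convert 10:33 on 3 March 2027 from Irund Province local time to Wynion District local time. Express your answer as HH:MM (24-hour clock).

06:33

1 March 2027 is a Monday, so the first Sunday is March 7 and the third is March 21.
1 November 2027 is a Monday, so the first Sunday is November 7 and the second is November 14.
3 March 2027 is outside the daylight-saving period (21 March – 14 November), so Irund Province is on standard time, UTC−04:00.
10:33 Irund Province + 4h = 14:33 UTC.
1 March 2027 is a Monday, so the first Monday is March 1 and the third is March 15.
1 September 2027 is a Wednesday, so the first Friday is September 3 and the third is September 17.
At the standard offset (UTC−08:00), 14:33 UTC − 8h = 06:33 Wynion District standard time.
The standard-time date in Wynion District, 3 March 2027, does not fall between 15 March and 17 September, so daylight saving is not in effect and Wynion District is at UTC−08:00.
14:33 UTC − 8h = 06:33 Wynion District.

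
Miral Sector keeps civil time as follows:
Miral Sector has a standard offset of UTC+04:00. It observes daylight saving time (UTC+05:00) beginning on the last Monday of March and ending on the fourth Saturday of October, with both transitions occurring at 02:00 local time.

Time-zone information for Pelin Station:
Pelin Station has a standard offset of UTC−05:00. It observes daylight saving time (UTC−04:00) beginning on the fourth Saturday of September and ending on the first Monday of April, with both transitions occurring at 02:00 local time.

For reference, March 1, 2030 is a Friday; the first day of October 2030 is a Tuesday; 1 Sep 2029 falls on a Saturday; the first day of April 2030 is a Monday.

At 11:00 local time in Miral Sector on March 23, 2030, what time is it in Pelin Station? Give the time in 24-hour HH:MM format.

1 March 2030 is a Friday, so Mondays fall on 4, 11, 18, 25; the last is March 25.
1 October 2030 is a Tuesday, so the first Saturday is October 5 and the fourth is October 26.
Daylight saving runs 25 March – 26 October; March 23, 2030 is outside that window, so Miral Sector is on standard time at UTC+04:00.
11:00 Miral Sector − 4h = 07:00 UTC.
1 September 2029 is a Saturday, so the first Saturday is September 1 and the fourth is September 22.
1 April 2030 is a Monday, so the first Monday is April 1.
At the standard offset (UTC−05:00), 07:00 UTC − 5h = 02:00 Pelin Station standard time.
The standard-time date in Pelin Station, March 23, 2030, lies within the daylight-saving period (22 September 2029 – 1 April 2030), so Pelin Station is on daylight time, UTC−04:00.
07:00 UTC − 4h = 03:00 Pelin Station.

03:00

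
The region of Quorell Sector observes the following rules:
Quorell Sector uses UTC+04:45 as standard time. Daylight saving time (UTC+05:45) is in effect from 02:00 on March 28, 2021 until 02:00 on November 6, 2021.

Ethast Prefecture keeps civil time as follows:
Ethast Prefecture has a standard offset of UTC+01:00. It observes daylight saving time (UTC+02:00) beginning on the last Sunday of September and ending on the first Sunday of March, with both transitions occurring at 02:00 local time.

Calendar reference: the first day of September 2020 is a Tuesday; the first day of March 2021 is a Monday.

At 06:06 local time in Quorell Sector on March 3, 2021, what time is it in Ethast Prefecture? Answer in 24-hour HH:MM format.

March 3, 2021 does not fall between 28 March and 6 November, so daylight saving is not in effect and Quorell Sector is at UTC+04:45.
06:06 Quorell Sector − 4h45m = 01:21 UTC.
1 September 2020 is a Tuesday, so Sundays fall on 6, 13, 20, 27; the last is September 27.
1 March 2021 is a Monday, so the first Sunday is March 7.
At the standard offset (UTC+01:00), 01:21 UTC + 1h = 02:21 Ethast Prefecture standard time.
The standard-time date in Ethast Prefecture, March 3, 2021, lies within the daylight-saving period (27 September 2020 – 7 March 2021), so Ethast Prefecture is on daylight time, UTC+02:00.
01:21 UTC + 2h = 03:21 Ethast Prefecture.

03:21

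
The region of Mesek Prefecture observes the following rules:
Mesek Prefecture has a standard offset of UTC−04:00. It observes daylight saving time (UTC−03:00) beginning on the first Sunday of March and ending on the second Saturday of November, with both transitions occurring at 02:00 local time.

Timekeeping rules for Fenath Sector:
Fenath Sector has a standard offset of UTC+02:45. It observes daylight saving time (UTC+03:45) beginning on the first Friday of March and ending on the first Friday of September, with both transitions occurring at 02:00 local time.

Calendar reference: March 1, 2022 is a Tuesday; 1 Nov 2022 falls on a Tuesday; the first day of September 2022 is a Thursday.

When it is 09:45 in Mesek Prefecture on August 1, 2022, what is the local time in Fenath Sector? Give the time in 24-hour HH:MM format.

1 March 2022 is a Tuesday, so the first Sunday is March 6.
1 November 2022 is a Tuesday, so the first Saturday is November 5 and the second is November 12.
Daylight saving runs 6 March – 12 November; August 1, 2022 is inside that window, so Mesek Prefecture is at UTC−03:00.
09:45 Mesek Prefecture + 3h = 12:45 UTC.
1 March 2022 is a Tuesday, so the first Friday is March 4.
1 September 2022 is a Thursday, so the first Friday is September 2.
At the standard offset (UTC+02:45), 12:45 UTC + 2h45m = 15:30 Fenath Sector standard time.
The standard-time date in Fenath Sector, August 1, 2022, lies within the daylight-saving period (4 March – 2 September), so Fenath Sector is on daylight time, UTC+03:45.
12:45 UTC + 3h45m = 16:30 Fenath Sector.

16:30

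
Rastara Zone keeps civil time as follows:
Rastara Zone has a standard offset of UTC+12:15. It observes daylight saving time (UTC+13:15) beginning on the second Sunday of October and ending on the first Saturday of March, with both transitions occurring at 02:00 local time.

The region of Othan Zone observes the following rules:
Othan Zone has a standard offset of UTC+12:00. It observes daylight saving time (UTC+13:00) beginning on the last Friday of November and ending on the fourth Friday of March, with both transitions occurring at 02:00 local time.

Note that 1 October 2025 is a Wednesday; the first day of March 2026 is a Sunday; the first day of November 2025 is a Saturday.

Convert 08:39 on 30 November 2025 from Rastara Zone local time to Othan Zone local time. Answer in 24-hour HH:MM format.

08:24

1 October 2025 is a Wednesday, so the first Sunday is October 5 and the second is October 12.
1 March 2026 is a Sunday, so the first Saturday is March 7.
30 November 2025 falls between 12 October 2025 and 7 March 2026, so daylight saving is in effect and Rastara Zone is at UTC+13:15.
08:39 Rastara Zone − 13h15m = 19:24 UTC (rolling into the previous day, 29 November 2025).
1 November 2025 is a Saturday, so Fridays fall on 7, 14, 21, 28; the last is November 28.
1 March 2026 is a Sunday, so the first Friday is March 6 and the fourth is March 27.
At the standard offset (UTC+12:00), 19:24 UTC + 12h = 07:24 Othan Zone standard time (rolling into the next day, 30 November 2025).
The standard-time date in Othan Zone, 30 November 2025, lies within the daylight-saving period (28 November 2025 – 27 March 2026), so Othan Zone is on daylight time, UTC+13:00.
19:24 UTC + 13h = 08:24 Othan Zone (rolling into the next day, 30 November 2025).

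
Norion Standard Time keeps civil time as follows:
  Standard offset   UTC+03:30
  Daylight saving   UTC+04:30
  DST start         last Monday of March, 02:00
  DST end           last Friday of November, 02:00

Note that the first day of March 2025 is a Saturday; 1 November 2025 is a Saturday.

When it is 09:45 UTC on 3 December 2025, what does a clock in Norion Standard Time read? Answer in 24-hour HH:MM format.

13:15

1 March 2025 is a Saturday, so Mondays fall on 3, 10, 17, 24, 31; the last is March 31.
1 November 2025 is a Saturday, so Fridays fall on 7, 14, 21, 28; the last is November 28.
At the standard offset (UTC+03:30), 09:45 UTC + 3h30m = 13:15 Norion Standard Time standard time.
The standard-time date in Norion Standard Time, 3 December 2025, is outside the daylight-saving period (31 March – 28 November), so Norion Standard Time is on standard time, UTC+03:30.
09:45 UTC + 3h30m = 13:15 local.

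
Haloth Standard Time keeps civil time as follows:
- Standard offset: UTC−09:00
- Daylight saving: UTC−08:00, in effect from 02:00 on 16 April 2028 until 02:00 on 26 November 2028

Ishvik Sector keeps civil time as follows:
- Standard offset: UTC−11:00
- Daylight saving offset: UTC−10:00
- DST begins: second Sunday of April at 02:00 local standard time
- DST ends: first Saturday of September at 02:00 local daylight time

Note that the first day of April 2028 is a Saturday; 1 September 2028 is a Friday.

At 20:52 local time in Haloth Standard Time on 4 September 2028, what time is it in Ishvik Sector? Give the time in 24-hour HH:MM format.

4 September 2028 falls between 16 April and 26 November, so daylight saving is in effect and Haloth Standard Time is at UTC−08:00.
20:52 Haloth Standard Time + 8h = 04:52 UTC (rolling into the next day, 5 September 2028).
1 April 2028 is a Saturday, so the first Sunday is April 2 and the second is April 9.
1 September 2028 is a Friday, so the first Saturday is September 2.
At the standard offset (UTC−11:00), 04:52 UTC − 11h = 17:52 Ishvik Sector standard time (rolling into the previous day, 4 September 2028).
The standard-time date in Ishvik Sector, 4 September 2028, does not fall between 9 April and 2 September, so daylight saving is not in effect and Ishvik Sector is at UTC−11:00.
04:52 UTC − 11h = 17:52 Ishvik Sector (rolling into the previous day, 4 September 2028).

17:52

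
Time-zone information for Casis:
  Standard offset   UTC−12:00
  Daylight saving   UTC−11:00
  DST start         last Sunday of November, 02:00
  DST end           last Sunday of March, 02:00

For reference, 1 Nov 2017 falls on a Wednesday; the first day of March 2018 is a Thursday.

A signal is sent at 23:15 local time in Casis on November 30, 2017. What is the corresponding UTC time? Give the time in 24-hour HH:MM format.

10:15

1 November 2017 is a Wednesday, so Sundays fall on 5, 12, 19, 26; the last is November 26.
1 March 2018 is a Thursday, so Sundays fall on 4, 11, 18, 25; the last is March 25.
Daylight saving runs 26 November 2017 – 25 March 2018; November 30, 2017 is inside that window, so Casis is at UTC−11:00.
23:15 local + 11h = 10:15 UTC (rolling into the next day, 1 December 2017).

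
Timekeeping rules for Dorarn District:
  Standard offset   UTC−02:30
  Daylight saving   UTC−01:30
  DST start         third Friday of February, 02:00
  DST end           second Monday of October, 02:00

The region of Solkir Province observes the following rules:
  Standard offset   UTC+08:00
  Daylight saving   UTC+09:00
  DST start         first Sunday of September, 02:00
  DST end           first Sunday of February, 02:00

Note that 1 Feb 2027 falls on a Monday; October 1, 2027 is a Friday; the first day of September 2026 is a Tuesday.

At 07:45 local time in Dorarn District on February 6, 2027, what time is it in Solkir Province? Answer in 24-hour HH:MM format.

19:15

1 February 2027 is a Monday, so the first Friday is February 5 and the third is February 19.
1 October 2027 is a Friday, so the first Monday is October 4 and the second is October 11.
February 6, 2027 does not fall between 19 February and 11 October, so daylight saving is not in effect and Dorarn District is at UTC−02:30.
07:45 Dorarn District + 2h30m = 10:15 UTC.
1 September 2026 is a Tuesday, so the first Sunday is September 6.
1 February 2027 is a Monday, so the first Sunday is February 7.
At the standard offset (UTC+08:00), 10:15 UTC + 8h = 18:15 Solkir Province standard time.
Daylight saving runs 6 September 2026 – 7 February 2027; the standard-time date in Solkir Province, February 6, 2027, is inside that window, so Solkir Province is at UTC+09:00.
10:15 UTC + 9h = 19:15 Solkir Province.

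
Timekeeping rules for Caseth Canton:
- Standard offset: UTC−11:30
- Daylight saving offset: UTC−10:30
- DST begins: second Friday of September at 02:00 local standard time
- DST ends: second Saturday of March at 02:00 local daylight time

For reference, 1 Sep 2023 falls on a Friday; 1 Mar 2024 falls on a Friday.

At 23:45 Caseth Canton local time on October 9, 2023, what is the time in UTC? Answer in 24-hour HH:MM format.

1 September 2023 is a Friday, so the first Friday is September 1 and the second is September 8.
1 March 2024 is a Friday, so the first Saturday is March 2 and the second is March 9.
October 9, 2023 falls between 8 September 2023 and 9 March 2024, so daylight saving is in effect and Caseth Canton is at UTC−10:30.
23:45 local + 10h30m = 10:15 UTC (rolling into the next day, 10 October 2023).

10:15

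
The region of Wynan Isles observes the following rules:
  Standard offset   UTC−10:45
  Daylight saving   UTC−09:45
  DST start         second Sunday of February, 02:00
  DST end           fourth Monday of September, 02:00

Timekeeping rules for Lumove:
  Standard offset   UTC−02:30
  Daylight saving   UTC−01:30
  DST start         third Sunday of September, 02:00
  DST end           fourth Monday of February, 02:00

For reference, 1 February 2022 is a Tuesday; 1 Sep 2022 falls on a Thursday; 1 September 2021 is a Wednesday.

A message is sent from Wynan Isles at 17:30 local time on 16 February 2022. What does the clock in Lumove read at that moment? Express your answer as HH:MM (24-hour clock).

01:45

1 February 2022 is a Tuesday, so the first Sunday is February 6 and the second is February 13.
1 September 2022 is a Thursday, so the first Monday is September 5 and the fourth is September 26.
16 February 2022 lies within the daylight-saving period (13 February – 26 September), so Wynan Isles is on daylight time, UTC−09:45.
17:30 Wynan Isles + 9h45m = 03:15 UTC (rolling into the next day, 17 February 2022).
1 September 2021 is a Wednesday, so the first Sunday is September 5 and the third is September 19.
1 February 2022 is a Tuesday, so the first Monday is February 7 and the fourth is February 28.
At the standard offset (UTC−02:30), 03:15 UTC − 2h30m = 00:45 Lumove standard time.
The standard-time date in Lumove, 17 February 2022, falls between 19 September 2021 and 28 February 2022, so daylight saving is in effect and Lumove is at UTC−01:30.
03:15 UTC − 1h30m = 01:45 Lumove.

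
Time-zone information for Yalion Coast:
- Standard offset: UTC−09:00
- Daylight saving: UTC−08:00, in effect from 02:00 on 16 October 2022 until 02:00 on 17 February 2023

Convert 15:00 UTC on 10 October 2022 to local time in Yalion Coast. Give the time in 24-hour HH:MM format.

At the standard offset (UTC−09:00), 15:00 UTC − 9h = 06:00 Yalion Coast standard time.
Daylight saving runs 16 October 2022 – 17 February 2023; the standard-time date in Yalion Coast, 10 October 2022, is outside that window, so Yalion Coast is on standard time at UTC−09:00.
15:00 UTC − 9h = 06:00 local.

06:00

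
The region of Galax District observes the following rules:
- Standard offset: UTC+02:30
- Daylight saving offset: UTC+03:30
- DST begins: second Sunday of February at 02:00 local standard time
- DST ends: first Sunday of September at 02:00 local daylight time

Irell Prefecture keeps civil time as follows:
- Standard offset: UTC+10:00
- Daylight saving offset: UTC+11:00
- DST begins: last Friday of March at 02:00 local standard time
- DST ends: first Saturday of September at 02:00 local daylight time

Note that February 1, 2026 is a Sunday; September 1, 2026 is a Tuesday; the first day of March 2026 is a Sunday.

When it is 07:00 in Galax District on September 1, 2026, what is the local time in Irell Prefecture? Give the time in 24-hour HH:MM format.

14:30

1 February 2026 is a Sunday, so the first Sunday is February 1 and the second is February 8.
1 September 2026 is a Tuesday, so the first Sunday is September 6.
Daylight saving runs 8 February – 6 September; September 1, 2026 is inside that window, so Galax District is at UTC+03:30.
07:00 Galax District − 3h30m = 03:30 UTC.
1 March 2026 is a Sunday, so Fridays fall on 6, 13, 20, 27; the last is March 27.
1 September 2026 is a Tuesday, so the first Saturday is September 5.
At the standard offset (UTC+10:00), 03:30 UTC + 10h = 13:30 Irell Prefecture standard time.
The standard-time date in Irell Prefecture, September 1, 2026, falls between 27 March and 5 September, so daylight saving is in effect and Irell Prefecture is at UTC+11:00.
03:30 UTC + 11h = 14:30 Irell Prefecture.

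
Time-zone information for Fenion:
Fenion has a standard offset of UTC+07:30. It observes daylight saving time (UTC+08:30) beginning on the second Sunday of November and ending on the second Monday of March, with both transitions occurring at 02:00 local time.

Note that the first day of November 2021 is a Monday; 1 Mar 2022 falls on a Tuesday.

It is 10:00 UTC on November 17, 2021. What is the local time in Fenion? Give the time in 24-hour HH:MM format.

1 November 2021 is a Monday, so the first Sunday is November 7 and the second is November 14.
1 March 2022 is a Tuesday, so the first Monday is March 7 and the second is March 14.
At the standard offset (UTC+07:30), 10:00 UTC + 7h30m = 17:30 Fenion standard time.
The standard-time date in Fenion, November 17, 2021, falls between 14 November 2021 and 14 March 2022, so daylight saving is in effect and Fenion is at UTC+08:30.
10:00 UTC + 8h30m = 18:30 local.

18:30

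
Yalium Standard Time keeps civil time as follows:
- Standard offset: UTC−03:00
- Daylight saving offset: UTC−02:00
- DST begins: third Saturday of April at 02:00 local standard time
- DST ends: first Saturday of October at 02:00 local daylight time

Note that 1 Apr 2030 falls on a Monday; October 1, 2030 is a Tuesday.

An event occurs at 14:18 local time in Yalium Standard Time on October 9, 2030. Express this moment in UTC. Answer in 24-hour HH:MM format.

1 April 2030 is a Monday, so the first Saturday is April 6 and the third is April 20.
1 October 2030 is a Tuesday, so the first Saturday is October 5.
Daylight saving runs 20 April – 5 October; October 9, 2030 is outside that window, so Yalium Standard Time is on standard time at UTC−03:00.
14:18 local + 3h = 17:18 UTC.

17:18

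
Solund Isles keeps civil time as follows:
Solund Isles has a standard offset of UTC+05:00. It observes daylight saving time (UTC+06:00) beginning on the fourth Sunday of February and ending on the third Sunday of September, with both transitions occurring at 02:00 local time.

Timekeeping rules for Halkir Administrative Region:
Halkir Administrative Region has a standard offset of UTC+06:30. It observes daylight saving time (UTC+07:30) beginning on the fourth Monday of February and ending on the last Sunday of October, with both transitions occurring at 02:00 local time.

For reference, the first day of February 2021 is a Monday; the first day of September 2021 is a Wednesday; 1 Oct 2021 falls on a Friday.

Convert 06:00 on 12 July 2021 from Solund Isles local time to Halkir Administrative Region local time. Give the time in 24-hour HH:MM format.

1 February 2021 is a Monday, so the first Sunday is February 7 and the fourth is February 28.
1 September 2021 is a Wednesday, so the first Sunday is September 5 and the third is September 19.
12 July 2021 lies within the daylight-saving period (28 February – 19 September), so Solund Isles is on daylight time, UTC+06:00.
06:00 Solund Isles − 6h = 00:00 UTC.
1 February 2021 is a Monday, so the first Monday is February 1 and the fourth is February 22.
1 October 2021 is a Friday, so Sundays fall on 3, 10, 17, 24, 31; the last is October 31.
At the standard offset (UTC+06:30), 00:00 UTC + 6h30m = 06:30 Halkir Administrative Region standard time.
The standard-time date in Halkir Administrative Region, 12 July 2021, lies within the daylight-saving period (22 February – 31 October), so Halkir Administrative Region is on daylight time, UTC+07:30.
00:00 UTC + 7h30m = 07:30 Halkir Administrative Region.

07:30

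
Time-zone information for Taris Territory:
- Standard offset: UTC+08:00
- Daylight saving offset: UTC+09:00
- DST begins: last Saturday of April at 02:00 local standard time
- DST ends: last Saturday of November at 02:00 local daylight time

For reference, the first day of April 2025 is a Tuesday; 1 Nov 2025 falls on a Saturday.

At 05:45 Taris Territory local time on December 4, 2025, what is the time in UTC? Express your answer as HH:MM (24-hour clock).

21:45

1 April 2025 is a Tuesday, so Saturdays fall on 5, 12, 19, 26; the last is April 26.
1 November 2025 is a Saturday, so Saturdays fall on 1, 8, 15, 22, 29; the last is November 29.
December 4, 2025 does not fall between 26 April and 29 November, so daylight saving is not in effect and Taris Territory is at UTC+08:00.
05:45 local − 8h = 21:45 UTC (rolling into the previous day, 3 December 2025).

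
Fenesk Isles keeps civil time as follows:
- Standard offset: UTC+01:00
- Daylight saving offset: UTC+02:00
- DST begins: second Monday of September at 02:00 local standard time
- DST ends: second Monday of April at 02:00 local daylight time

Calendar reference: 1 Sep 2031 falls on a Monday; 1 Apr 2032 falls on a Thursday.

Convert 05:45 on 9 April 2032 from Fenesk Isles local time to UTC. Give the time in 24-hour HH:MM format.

03:45

1 September 2031 is a Monday, so the first Monday is September 1 and the second is September 8.
1 April 2032 is a Thursday, so the first Monday is April 5 and the second is April 12.
Daylight saving runs 8 September 2031 – 12 April 2032; 9 April 2032 is inside that window, so Fenesk Isles is at UTC+02:00.
05:45 local − 2h = 03:45 UTC.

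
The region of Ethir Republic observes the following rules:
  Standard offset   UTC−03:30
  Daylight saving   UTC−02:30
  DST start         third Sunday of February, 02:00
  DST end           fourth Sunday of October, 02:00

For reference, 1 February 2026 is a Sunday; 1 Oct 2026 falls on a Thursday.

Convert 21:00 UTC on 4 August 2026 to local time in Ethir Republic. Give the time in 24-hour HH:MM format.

18:30

1 February 2026 is a Sunday, so the first Sunday is February 1 and the third is February 15.
1 October 2026 is a Thursday, so the first Sunday is October 4 and the fourth is October 25.
At the standard offset (UTC−03:30), 21:00 UTC − 3h30m = 17:30 Ethir Republic standard time.
The standard-time date in Ethir Republic, 4 August 2026, falls between 15 February and 25 October, so daylight saving is in effect and Ethir Republic is at UTC−02:30.
21:00 UTC − 2h30m = 18:30 local.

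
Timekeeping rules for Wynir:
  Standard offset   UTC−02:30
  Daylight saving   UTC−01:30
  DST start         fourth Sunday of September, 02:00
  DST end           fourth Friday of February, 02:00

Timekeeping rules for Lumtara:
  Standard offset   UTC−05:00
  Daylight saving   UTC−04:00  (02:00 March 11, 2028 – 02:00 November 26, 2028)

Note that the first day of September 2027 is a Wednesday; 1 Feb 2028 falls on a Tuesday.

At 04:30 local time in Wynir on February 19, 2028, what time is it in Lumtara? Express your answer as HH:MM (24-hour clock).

1 September 2027 is a Wednesday, so the first Sunday is September 5 and the fourth is September 26.
1 February 2028 is a Tuesday, so the first Friday is February 4 and the fourth is February 25.
February 19, 2028 falls between 26 September 2027 and 25 February 2028, so daylight saving is in effect and Wynir is at UTC−01:30.
04:30 Wynir + 1h30m = 06:00 UTC.
At the standard offset (UTC−05:00), 06:00 UTC − 5h = 01:00 Lumtara standard time.
Daylight saving runs 11 March – 26 November; the standard-time date in Lumtara, February 19, 2028, is outside that window, so Lumtara is on standard time at UTC−05:00.
06:00 UTC − 5h = 01:00 Lumtara.

01:00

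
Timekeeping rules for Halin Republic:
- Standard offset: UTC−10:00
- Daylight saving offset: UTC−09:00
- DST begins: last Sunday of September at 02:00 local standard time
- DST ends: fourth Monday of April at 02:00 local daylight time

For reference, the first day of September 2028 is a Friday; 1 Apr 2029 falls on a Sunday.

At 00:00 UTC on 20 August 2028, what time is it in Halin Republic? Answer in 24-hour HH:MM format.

14:00

1 September 2028 is a Friday, so Sundays fall on 3, 10, 17, 24; the last is September 24.
1 April 2029 is a Sunday, so the first Monday is April 2 and the fourth is April 23.
At the standard offset (UTC−10:00), 00:00 UTC − 10h = 14:00 Halin Republic standard time (rolling into the previous day, 19 August 2028).
Daylight saving runs 24 September 2028 – 23 April 2029; the standard-time date in Halin Republic, 19 August 2028, is outside that window, so Halin Republic is on standard time at UTC−10:00.
00:00 UTC − 10h = 14:00 local (rolling into the previous day, 19 August 2028).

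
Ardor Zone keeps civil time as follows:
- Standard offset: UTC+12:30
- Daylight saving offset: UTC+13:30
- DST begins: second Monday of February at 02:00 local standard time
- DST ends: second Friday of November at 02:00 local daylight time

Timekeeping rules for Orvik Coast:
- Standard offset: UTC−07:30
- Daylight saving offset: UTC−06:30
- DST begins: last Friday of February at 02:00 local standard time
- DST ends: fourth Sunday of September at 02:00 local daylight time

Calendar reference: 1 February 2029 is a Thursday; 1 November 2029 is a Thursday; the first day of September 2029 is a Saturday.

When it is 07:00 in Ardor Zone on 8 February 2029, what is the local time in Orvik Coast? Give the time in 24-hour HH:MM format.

1 February 2029 is a Thursday, so the first Monday is February 5 and the second is February 12.
1 November 2029 is a Thursday, so the first Friday is November 2 and the second is November 9.
8 February 2029 is outside the daylight-saving period (12 February – 9 November), so Ardor Zone is on standard time, UTC+12:30.
07:00 Ardor Zone − 12h30m = 18:30 UTC (rolling into the previous day, 7 February 2029).
1 February 2029 is a Thursday, so Fridays fall on 2, 9, 16, 23; the last is February 23.
1 September 2029 is a Saturday, so the first Sunday is September 2 and the fourth is September 23.
At the standard offset (UTC−07:30), 18:30 UTC − 7h30m = 11:00 Orvik Coast standard time.
Daylight saving runs 23 February – 23 September; the standard-time date in Orvik Coast, 7 February 2029, is outside that window, so Orvik Coast is on standard time at UTC−07:30.
18:30 UTC − 7h30m = 11:00 Orvik Coast.

11:00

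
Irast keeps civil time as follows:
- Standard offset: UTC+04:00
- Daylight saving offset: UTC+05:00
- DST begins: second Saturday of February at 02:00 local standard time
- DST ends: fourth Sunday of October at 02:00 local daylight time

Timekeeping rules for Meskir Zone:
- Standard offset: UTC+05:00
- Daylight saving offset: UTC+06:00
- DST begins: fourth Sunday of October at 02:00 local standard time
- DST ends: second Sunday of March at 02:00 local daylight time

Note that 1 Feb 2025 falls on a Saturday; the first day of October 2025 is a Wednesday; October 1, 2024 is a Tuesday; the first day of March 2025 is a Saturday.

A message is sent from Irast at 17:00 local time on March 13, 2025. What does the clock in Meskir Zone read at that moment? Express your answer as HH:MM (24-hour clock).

1 February 2025 is a Saturday, so the first Saturday is February 1 and the second is February 8.
1 October 2025 is a Wednesday, so the first Sunday is October 5 and the fourth is October 26.
March 13, 2025 lies within the daylight-saving period (8 February – 26 October), so Irast is on daylight time, UTC+05:00.
17:00 Irast − 5h = 12:00 UTC.
1 October 2024 is a Tuesday, so the first Sunday is October 6 and the fourth is October 27.
1 March 2025 is a Saturday, so the first Sunday is March 2 and the second is March 9.
At the standard offset (UTC+05:00), 12:00 UTC + 5h = 17:00 Meskir Zone standard time.
The standard-time date in Meskir Zone, March 13, 2025, does not fall between 27 October 2024 and 9 March 2025, so daylight saving is not in effect and Meskir Zone is at UTC+05:00.
12:00 UTC + 5h = 17:00 Meskir Zone.

17:00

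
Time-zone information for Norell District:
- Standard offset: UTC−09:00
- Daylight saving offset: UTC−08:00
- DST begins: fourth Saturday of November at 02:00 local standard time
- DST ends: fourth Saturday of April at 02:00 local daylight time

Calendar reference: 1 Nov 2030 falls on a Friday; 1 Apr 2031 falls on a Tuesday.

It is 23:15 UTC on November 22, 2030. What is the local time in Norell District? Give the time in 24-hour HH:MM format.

14:15

1 November 2030 is a Friday, so the first Saturday is November 2 and the fourth is November 23.
1 April 2031 is a Tuesday, so the first Saturday is April 5 and the fourth is April 26.
At the standard offset (UTC−09:00), 23:15 UTC − 9h = 14:15 Norell District standard time.
The standard-time date in Norell District, November 22, 2030, is outside the daylight-saving period (23 November 2030 – 26 April 2031), so Norell District is on standard time, UTC−09:00.
23:15 UTC − 9h = 14:15 local.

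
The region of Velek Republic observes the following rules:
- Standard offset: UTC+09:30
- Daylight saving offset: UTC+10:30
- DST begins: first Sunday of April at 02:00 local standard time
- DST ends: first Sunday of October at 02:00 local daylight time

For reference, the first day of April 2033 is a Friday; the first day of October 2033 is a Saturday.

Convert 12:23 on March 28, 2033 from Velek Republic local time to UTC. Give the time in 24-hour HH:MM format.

1 April 2033 is a Friday, so the first Sunday is April 3.
1 October 2033 is a Saturday, so the first Sunday is October 2.
March 28, 2033 is outside the daylight-saving period (3 April – 2 October), so Velek Republic is on standard time, UTC+09:30.
12:23 local − 9h30m = 02:53 UTC.

02:53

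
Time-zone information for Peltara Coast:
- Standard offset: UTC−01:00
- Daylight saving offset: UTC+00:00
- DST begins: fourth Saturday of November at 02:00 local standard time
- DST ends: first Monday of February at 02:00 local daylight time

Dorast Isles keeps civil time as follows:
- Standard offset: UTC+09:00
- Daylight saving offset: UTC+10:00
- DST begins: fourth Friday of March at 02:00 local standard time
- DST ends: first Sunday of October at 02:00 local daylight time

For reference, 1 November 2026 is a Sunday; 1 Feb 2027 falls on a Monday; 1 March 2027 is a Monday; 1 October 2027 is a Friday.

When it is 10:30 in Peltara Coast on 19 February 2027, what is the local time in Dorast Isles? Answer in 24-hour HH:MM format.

20:30

1 November 2026 is a Sunday, so the first Saturday is November 7 and the fourth is November 28.
1 February 2027 is a Monday, so the first Monday is February 1.
19 February 2027 does not fall between 28 November 2026 and 1 February 2027, so daylight saving is not in effect and Peltara Coast is at UTC−01:00.
10:30 Peltara Coast + 1h = 11:30 UTC.
1 March 2027 is a Monday, so the first Friday is March 5 and the fourth is March 26.
1 October 2027 is a Friday, so the first Sunday is October 3.
At the standard offset (UTC+09:00), 11:30 UTC + 9h = 20:30 Dorast Isles standard time.
Daylight saving runs 26 March – 3 October; the standard-time date in Dorast Isles, 19 February 2027, is outside that window, so Dorast Isles is on standard time at UTC+09:00.
11:30 UTC + 9h = 20:30 Dorast Isles.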